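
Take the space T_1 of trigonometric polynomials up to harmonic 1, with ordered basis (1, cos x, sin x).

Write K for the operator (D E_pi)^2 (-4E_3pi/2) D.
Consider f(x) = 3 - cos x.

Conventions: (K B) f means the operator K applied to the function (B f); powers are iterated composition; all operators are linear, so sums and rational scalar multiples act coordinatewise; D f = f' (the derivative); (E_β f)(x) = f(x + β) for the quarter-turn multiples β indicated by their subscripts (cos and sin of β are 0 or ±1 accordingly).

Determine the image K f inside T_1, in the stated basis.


the image equals g(x) = -4cos x

D f = sin x
E_3pi/2 D f = -cos x
(-4E_3pi/2) D f = 4cos x
E_pi ((-4E_3pi/2) D) f = -4cos x
D E_pi ((-4E_3pi/2) D) f = 4sin x
E_pi (D E_pi) ((-4E_3pi/2) D) f = -4sin x
D E_pi (D E_pi) ((-4E_3pi/2) D) f = -4cos x


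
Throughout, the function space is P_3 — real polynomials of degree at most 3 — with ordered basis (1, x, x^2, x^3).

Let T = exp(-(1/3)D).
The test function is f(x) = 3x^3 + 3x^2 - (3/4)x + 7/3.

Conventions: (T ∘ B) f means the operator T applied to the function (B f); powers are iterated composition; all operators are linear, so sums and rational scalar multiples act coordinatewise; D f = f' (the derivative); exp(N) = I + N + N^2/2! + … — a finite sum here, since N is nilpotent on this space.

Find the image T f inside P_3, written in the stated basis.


order-1 term: -3x^2 - 2x + 1/4
order-2 term: x + 1/3
order-3 term: -1/9
the series for exp(-(1/3)D) f terminates at order 3
exp(-(1/3)D) f = 3x^3 - (7/4)x + 101/36

g(x) = 3x^3 - (7/4)x + 101/36


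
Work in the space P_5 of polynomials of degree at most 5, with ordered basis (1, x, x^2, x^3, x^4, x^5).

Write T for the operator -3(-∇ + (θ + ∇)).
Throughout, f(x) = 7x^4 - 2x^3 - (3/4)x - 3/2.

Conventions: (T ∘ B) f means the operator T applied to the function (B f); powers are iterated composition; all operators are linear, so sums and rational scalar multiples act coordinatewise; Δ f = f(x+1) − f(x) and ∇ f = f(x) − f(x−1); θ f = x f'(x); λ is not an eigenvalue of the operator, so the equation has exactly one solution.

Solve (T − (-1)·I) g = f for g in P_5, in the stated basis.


the result is g(x) = -(7/11)x^4 + (1/4)x^3 + (3/8)x - 3/2

write g with unknown coordinates in the stated basis and equate coefficients in (T − (-1)·I) g = f
solving from the highest basis element down gives g = -(7/11)x^4 + (1/4)x^3 + (3/8)x - 3/2
check: T g = (84/11)x^4 - (9/4)x^3 - (9/8)x
so T g − (-1)·g = 7x^4 - 2x^3 - (3/4)x - 3/2 = f ✓


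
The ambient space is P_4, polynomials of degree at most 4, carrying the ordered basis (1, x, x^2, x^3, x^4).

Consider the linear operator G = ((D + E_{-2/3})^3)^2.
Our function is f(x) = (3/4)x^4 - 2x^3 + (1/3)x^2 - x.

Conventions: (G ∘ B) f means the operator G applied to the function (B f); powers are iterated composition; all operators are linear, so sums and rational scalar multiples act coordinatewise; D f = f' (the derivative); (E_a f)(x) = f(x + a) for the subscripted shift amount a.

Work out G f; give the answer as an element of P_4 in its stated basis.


D f = 3x^3 - 6x^2 + (2/3)x - 1
E_{-2/3} f = (3/4)x^4 - 4x^3 + (19/3)x^2 - 5x + 14/9
(D + E_{-2/3}) f = (3/4)x^4 - x^3 + (1/3)x^2 - (13/3)x + 5/9
D (D + E_{-2/3}) f = 3x^3 - 3x^2 + (2/3)x - 13/3
E_{-2/3} (D + E_{-2/3}) f = (3/4)x^4 - 3x^3 + (13/3)x^2 - 7x + 109/27
(D + E_{-2/3}) (D + E_{-2/3}) f = (3/4)x^4 + (4/3)x^2 - (19/3)x - 8/27
D (D + E_{-2/3}) (D + E_{-2/3}) f = 3x^3 + (8/3)x - 19/3
E_{-2/3} (D + E_{-2/3}) (D + E_{-2/3}) f = (3/4)x^4 - 2x^3 + (10/3)x^2 - 9x + 14/3
(D + E_{-2/3}) (D + E_{-2/3}) (D + E_{-2/3}) f = (3/4)x^4 + x^3 + (10/3)x^2 - (19/3)x - 5/3
D (D + E_{-2/3})^3 f = 3x^3 + 3x^2 + (20/3)x - 19/3
E_{-2/3} (D + E_{-2/3})^3 f = (3/4)x^4 - x^3 + (10/3)x^2 - (31/3)x + 35/9
(D + E_{-2/3}) (D + E_{-2/3})^3 f = (3/4)x^4 + 2x^3 + (19/3)x^2 - (11/3)x - 22/9
D (D + E_{-2/3}) (D + E_{-2/3})^3 f = 3x^3 + 6x^2 + (38/3)x - 11/3
E_{-2/3} (D + E_{-2/3}) (D + E_{-2/3})^3 f = (3/4)x^4 + (13/3)x^2 - (31/3)x + 64/27
(D + E_{-2/3}) (D + E_{-2/3}) (D + E_{-2/3})^3 f = (3/4)x^4 + 3x^3 + (31/3)x^2 + (7/3)x - 35/27
D (D + E_{-2/3}) (D + E_{-2/3}) (D + E_{-2/3})^3 f = 3x^3 + 9x^2 + (62/3)x + 7/3
E_{-2/3} (D + E_{-2/3}) (D + E_{-2/3}) (D + E_{-2/3})^3 f = (3/4)x^4 + x^3 + (19/3)x^2 - (25/3)x + 1
(D + E_{-2/3}) (D + E_{-2/3}) (D + E_{-2/3}) (D + E_{-2/3})^3 f = (3/4)x^4 + 4x^3 + (46/3)x^2 + (37/3)x + 10/3

the image equals g(x) = (3/4)x^4 + 4x^3 + (46/3)x^2 + (37/3)x + 10/3


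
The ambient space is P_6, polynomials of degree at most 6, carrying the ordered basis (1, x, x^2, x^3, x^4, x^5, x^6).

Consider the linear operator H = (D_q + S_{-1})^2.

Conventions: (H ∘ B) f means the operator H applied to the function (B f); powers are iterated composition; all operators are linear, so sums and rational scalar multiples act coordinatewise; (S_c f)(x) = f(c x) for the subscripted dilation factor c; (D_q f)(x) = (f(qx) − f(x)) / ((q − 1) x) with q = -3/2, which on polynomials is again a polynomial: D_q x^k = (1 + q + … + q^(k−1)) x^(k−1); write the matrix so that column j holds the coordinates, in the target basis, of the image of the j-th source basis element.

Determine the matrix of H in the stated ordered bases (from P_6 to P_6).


image of 1: 1
image of x: x
image of x^2: x^2 - 1/2
image of x^3: x^3 - (7/8)x
image of x^4: x^4 - (91/32)x^2
image of x^5: x^5 - (715/128)x^3
image of x^6: x^6 - (7315/512)x^4
each image's coordinates form column j of the matrix

the matrix is [[1, 0, -1/2, 0, 0, 0, 0]; [0, 1, 0, -7/8, 0, 0, 0]; [0, 0, 1, 0, -91/32, 0, 0]; [0, 0, 0, 1, 0, -715/128, 0]; [0, 0, 0, 0, 1, 0, -7315/512]; [0, 0, 0, 0, 0, 1, 0]; [0, 0, 0, 0, 0, 0, 1]] (rows listed top to bottom)


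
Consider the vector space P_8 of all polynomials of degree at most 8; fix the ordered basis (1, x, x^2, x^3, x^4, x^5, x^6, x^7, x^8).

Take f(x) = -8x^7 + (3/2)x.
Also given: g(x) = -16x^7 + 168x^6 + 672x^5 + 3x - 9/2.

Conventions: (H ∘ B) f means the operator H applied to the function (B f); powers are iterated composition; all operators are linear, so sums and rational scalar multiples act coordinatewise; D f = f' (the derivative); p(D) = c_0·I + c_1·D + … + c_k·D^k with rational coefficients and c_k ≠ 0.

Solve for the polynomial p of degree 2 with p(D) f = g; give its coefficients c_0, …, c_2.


p(D) = 2·I − 3·D − 2·D^2, i.e. c_0 = 2, c_1 = -3, c_2 = -2

D^0 f = -8x^7 + (3/2)x
D^1 f = -56x^6 + 3/2
D^2 f = -336x^5
matching coefficients of g against c_0 f + c_1 Df + … from the top degree down determines the c_i
solution: c_0 = 2, c_1 = -3, c_2 = -2


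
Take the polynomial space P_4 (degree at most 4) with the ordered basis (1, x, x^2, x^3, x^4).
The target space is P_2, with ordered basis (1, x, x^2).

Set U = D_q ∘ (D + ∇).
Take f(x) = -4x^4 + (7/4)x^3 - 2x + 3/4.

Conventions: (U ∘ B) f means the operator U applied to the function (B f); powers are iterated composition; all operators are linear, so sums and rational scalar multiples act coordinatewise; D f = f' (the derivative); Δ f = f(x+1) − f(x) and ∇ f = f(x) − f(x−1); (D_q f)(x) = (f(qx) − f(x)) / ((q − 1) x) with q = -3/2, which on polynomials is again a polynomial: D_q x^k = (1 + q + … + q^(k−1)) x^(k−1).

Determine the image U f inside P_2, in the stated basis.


D f = -16x^3 + (21/4)x^2 - 2
∇ f = -16x^3 + (117/4)x^2 - (85/4)x + 15/4
(D + ∇) f = -32x^3 + (69/2)x^2 - (85/4)x + 7/4
D_q (D + ∇) f = -56x^2 - (69/4)x - 85/4

g(x) = -56x^2 - (69/4)x - 85/4


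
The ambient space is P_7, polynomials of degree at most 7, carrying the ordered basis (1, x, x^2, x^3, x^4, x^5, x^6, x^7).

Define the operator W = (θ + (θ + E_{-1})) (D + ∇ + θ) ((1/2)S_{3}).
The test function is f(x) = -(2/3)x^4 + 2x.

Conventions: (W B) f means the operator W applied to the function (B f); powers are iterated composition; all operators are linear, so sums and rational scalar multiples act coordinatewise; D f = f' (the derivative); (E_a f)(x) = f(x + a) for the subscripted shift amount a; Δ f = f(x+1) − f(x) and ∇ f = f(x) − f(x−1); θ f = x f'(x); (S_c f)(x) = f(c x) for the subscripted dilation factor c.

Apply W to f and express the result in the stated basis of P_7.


S_{3} f = -54x^4 + 6x
((1/2)S_{3}) f = -27x^4 + 3x
D ((1/2)S_{3}) f = -108x^3 + 3
∇ ((1/2)S_{3}) f = -108x^3 + 162x^2 - 108x + 30
θ ((1/2)S_{3}) f = -108x^4 + 3x
(D + ∇ + θ) ((1/2)S_{3}) f = -108x^4 - 216x^3 + 162x^2 - 105x + 33
θ (D + ∇ + θ) ((1/2)S_{3}) f = -432x^4 - 648x^3 + 324x^2 - 105x
θ (D + ∇ + θ) ((1/2)S_{3}) f = -432x^4 - 648x^3 + 324x^2 - 105x
E_{-1} (D + ∇ + θ) ((1/2)S_{3}) f = -108x^4 + 216x^3 + 162x^2 - 645x + 408
(θ + E_{-1}) (D + ∇ + θ) ((1/2)S_{3}) f = -540x^4 - 432x^3 + 486x^2 - 750x + 408
(θ + (θ + E_{-1})) (D + ∇ + θ) ((1/2)S_{3}) f = -972x^4 - 1080x^3 + 810x^2 - 855x + 408

the result is g(x) = -972x^4 - 1080x^3 + 810x^2 - 855x + 408


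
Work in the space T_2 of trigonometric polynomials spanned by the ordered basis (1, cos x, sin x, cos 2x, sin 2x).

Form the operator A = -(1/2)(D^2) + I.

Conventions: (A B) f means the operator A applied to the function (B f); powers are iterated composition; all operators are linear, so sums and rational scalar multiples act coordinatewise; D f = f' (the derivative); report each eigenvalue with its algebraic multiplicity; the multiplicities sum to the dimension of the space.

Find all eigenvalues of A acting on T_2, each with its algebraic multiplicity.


image of 1: 1
image of cos x: (3/2)cos x
image of sin x: (3/2)sin x
image of cos 2x: 3cos 2x
image of sin 2x: 3sin 2x
the matrix is diagonal; its diagonal is (1, 3/2, 3/2, 3, 3)
for a triangular matrix the eigenvalues are the diagonal entries, with algebraic multiplicity their repetition count

λ = 1 (multiplicity 1), λ = 3/2 (multiplicity 2), λ = 3 (multiplicity 2)


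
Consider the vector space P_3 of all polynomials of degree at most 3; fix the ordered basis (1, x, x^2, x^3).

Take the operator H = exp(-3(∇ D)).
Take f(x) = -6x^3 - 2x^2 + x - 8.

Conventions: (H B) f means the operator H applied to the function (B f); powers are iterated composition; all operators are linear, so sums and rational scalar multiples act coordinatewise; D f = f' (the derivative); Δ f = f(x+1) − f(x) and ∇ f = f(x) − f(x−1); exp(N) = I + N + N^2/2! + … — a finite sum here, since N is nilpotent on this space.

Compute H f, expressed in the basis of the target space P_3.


order-1 term: 108x - 42
the series for exp(-3(∇ D)) f terminates at order 1
exp(-3(∇ D)) f = -6x^3 - 2x^2 + 109x - 50

the image equals g(x) = -6x^3 - 2x^2 + 109x - 50


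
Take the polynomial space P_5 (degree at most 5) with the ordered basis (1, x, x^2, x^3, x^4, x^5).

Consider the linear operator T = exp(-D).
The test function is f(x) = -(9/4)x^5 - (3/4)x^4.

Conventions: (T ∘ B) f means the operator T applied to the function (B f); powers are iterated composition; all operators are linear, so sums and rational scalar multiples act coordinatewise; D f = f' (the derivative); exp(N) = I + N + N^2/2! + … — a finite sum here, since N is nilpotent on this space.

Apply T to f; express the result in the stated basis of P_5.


order-1 term: (45/4)x^4 + 3x^3
order-2 term: -(45/2)x^3 - (9/2)x^2
order-3 term: (45/2)x^2 + 3x
order-4 term: -(45/4)x - 3/4
order-5 term: 9/4
the series for exp(-D) f terminates at order 5
exp(-D) f = -(9/4)x^5 + (21/2)x^4 - (39/2)x^3 + 18x^2 - (33/4)x + 3/2

the result is g(x) = -(9/4)x^5 + (21/2)x^4 - (39/2)x^3 + 18x^2 - (33/4)x + 3/2


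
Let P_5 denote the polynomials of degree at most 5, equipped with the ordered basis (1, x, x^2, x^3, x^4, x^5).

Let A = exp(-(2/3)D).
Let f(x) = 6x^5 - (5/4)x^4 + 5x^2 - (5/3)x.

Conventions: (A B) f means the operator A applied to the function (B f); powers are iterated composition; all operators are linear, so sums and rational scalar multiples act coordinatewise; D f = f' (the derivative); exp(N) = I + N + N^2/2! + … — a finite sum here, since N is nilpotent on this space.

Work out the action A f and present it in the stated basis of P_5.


order-1 term: -20x^4 + (10/3)x^3 - (20/3)x + 10/9
order-2 term: (80/3)x^3 - (10/3)x^2 + 20/9
order-3 term: -(160/9)x^2 + (40/27)x
order-4 term: (160/27)x - 20/81
order-5 term: -64/81
the series for exp(-(2/3)D) f terminates at order 5
exp(-(2/3)D) f = 6x^5 - (85/4)x^4 + 30x^3 - (145/9)x^2 - (25/27)x + 62/27

the result is g(x) = 6x^5 - (85/4)x^4 + 30x^3 - (145/9)x^2 - (25/27)x + 62/27


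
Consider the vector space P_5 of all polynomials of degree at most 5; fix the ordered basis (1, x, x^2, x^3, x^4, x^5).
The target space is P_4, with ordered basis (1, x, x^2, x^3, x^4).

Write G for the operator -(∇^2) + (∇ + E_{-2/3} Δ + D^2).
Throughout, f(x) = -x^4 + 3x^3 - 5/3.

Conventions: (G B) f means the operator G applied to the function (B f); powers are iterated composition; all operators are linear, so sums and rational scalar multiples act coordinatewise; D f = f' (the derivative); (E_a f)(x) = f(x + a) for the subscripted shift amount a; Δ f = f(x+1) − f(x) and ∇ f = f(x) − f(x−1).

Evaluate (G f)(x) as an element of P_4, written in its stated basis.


∇ f = -4x^3 + 15x^2 - 13x + 4
∇ ∇ f = -12x^2 + 42x - 32
(-(∇^2)) f = 12x^2 - 42x + 32
∇ f = -4x^3 + 15x^2 - 13x + 4
Δ f = -4x^3 + 3x^2 + 5x + 2
E_{-2/3} Δ f = -4x^3 + 11x^2 - (13/3)x + 32/27
D f = -4x^3 + 9x^2
D D f = -12x^2 + 18x
(∇ + E_{-2/3} Δ + D^2) f = -8x^3 + 14x^2 + (2/3)x + 140/27
(-(∇^2) + (∇ + E_{-2/3} Δ + D^2)) f = -8x^3 + 26x^2 - (124/3)x + 1004/27

the image equals g(x) = -8x^3 + 26x^2 - (124/3)x + 1004/27


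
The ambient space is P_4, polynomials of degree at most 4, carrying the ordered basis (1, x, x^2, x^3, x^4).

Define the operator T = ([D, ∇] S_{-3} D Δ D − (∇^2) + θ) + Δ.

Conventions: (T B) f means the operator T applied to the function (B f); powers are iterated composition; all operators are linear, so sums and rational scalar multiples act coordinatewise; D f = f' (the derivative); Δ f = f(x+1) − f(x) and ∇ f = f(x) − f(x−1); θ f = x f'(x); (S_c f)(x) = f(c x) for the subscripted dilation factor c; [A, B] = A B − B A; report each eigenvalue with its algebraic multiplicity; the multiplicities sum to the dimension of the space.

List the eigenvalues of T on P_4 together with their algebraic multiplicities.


image of 1: 0
image of x: x + 1
image of x^2: 2x^2 + 2x - 1
image of x^3: 3x^3 + 3x^2 - 3x + 7
image of x^4: 4x^4 + 4x^3 - 6x^2 + 28x - 13
the matrix is upper triangular; its diagonal is (0, 1, 2, 3, 4)
for a triangular matrix the eigenvalues are the diagonal entries, with algebraic multiplicity their repetition count

λ = 0 (multiplicity 1), λ = 1 (multiplicity 1), λ = 2 (multiplicity 1), λ = 3 (multiplicity 1), λ = 4 (multiplicity 1)


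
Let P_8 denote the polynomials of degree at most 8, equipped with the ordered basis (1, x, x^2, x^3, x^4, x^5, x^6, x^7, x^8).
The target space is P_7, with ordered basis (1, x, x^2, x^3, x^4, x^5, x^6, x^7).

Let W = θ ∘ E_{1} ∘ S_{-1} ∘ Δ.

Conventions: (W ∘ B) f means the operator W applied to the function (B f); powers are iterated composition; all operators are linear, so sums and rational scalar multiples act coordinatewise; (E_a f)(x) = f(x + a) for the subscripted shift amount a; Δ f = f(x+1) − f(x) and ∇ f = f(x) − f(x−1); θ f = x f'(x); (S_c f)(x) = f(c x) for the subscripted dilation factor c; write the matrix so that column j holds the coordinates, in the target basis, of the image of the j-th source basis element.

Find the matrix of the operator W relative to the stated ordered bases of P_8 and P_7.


the matrix is [[0, 0, 0, 0, 0, 0, 0, 0, 0]; [0, 0, -2, 3, -4, 5, -6, 7, -8]; [0, 0, 0, 6, -12, 20, -30, 42, -56]; [0, 0, 0, 0, -12, 30, -60, 105, -168]; [0, 0, 0, 0, 0, 20, -60, 140, -280]; [0, 0, 0, 0, 0, 0, -30, 105, -280]; [0, 0, 0, 0, 0, 0, 0, 42, -168]; [0, 0, 0, 0, 0, 0, 0, 0, -56]] (rows listed top to bottom)

image of 1: 0
image of x: 0
image of x^2: -2x
image of x^3: 6x^2 + 3x
image of x^4: -12x^3 - 12x^2 - 4x
image of x^5: 20x^4 + 30x^3 + 20x^2 + 5x
image of x^6: -30x^5 - 60x^4 - 60x^3 - 30x^2 - 6x
image of x^7: 42x^6 + 105x^5 + 140x^4 + 105x^3 + 42x^2 + 7x
image of x^8: -56x^7 - 168x^6 - 280x^5 - 280x^4 - 168x^3 - 56x^2 - 8x
each image's coordinates form column j of the matrix


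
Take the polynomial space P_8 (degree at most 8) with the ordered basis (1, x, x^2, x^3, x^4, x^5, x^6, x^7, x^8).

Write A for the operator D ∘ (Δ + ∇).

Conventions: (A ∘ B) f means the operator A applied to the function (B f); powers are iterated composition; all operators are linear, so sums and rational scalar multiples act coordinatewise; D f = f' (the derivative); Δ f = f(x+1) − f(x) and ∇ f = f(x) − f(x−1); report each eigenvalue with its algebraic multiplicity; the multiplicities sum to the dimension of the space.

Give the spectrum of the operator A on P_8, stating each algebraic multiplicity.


λ = 0 (multiplicity 9)

image of 1: 0
image of x: 0
image of x^2: 4
image of x^3: 12x
image of x^4: 24x^2 + 8
image of x^5: 40x^3 + 40x
image of x^6: 60x^4 + 120x^2 + 12
image of x^7: 84x^5 + 280x^3 + 84x
image of x^8: 112x^6 + 560x^4 + 336x^2 + 16
the matrix is upper triangular; its diagonal is (0, 0, 0, 0, 0, 0, 0, 0, 0)
for a triangular matrix the eigenvalues are the diagonal entries, with algebraic multiplicity their repetition count


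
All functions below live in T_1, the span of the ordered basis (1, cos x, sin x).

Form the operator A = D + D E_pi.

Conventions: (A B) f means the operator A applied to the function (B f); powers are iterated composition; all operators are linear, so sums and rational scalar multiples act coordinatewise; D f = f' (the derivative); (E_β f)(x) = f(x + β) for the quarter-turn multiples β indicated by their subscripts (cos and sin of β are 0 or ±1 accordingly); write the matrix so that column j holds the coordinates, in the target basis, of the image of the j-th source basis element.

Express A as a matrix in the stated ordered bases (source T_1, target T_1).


image of 1: 0
image of cos x: 0
image of sin x: 0
each image's coordinates form column j of the matrix

the matrix is [[0, 0, 0]; [0, 0, 0]; [0, 0, 0]] (rows listed top to bottom)


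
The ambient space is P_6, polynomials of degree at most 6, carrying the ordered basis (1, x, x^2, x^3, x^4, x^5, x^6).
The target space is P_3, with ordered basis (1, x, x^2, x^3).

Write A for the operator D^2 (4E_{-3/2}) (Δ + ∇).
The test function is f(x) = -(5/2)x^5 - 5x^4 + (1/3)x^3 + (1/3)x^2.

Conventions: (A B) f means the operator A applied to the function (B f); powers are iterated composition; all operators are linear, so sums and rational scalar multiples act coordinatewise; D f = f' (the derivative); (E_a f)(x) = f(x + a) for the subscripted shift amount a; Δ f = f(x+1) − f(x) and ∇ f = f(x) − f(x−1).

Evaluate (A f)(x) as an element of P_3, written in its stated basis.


Δ f = -(25/2)x^4 - 45x^3 - 54x^2 - (185/6)x - 41/6
∇ f = -(25/2)x^4 + 5x^3 + 6x^2 - (47/6)x + 5/2
(Δ + ∇) f = -25x^4 - 40x^3 - 48x^2 - (116/3)x - 13/3
E_{-3/2} (Δ + ∇) f = -25x^4 + 110x^3 - (411/2)x^2 + (1037/6)x - 2203/48
(4E_{-3/2}) (Δ + ∇) f = -100x^4 + 440x^3 - 822x^2 + (2074/3)x - 2203/12
D (4E_{-3/2}) (Δ + ∇) f = -400x^3 + 1320x^2 - 1644x + 2074/3
D D (4E_{-3/2}) (Δ + ∇) f = -1200x^2 + 2640x - 1644

the result is g(x) = -1200x^2 + 2640x - 1644


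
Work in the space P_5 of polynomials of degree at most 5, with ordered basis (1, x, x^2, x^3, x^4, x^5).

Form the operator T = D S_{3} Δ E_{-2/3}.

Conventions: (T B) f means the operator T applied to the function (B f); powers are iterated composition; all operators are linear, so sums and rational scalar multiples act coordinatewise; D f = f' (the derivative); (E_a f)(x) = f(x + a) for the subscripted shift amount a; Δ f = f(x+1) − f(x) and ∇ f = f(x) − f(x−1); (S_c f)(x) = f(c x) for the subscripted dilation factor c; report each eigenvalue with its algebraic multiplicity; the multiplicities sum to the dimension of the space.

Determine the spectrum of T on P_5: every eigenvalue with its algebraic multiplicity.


image of 1: 0
image of x: 0
image of x^2: 6
image of x^3: 54x - 3
image of x^4: 324x^2 - 36x + 4
image of x^5: 1620x^3 - 270x^2 + 60x - 25/9
the matrix is upper triangular; its diagonal is (0, 0, 0, 0, 0, 0)
for a triangular matrix the eigenvalues are the diagonal entries, with algebraic multiplicity their repetition count

λ = 0 (multiplicity 6)


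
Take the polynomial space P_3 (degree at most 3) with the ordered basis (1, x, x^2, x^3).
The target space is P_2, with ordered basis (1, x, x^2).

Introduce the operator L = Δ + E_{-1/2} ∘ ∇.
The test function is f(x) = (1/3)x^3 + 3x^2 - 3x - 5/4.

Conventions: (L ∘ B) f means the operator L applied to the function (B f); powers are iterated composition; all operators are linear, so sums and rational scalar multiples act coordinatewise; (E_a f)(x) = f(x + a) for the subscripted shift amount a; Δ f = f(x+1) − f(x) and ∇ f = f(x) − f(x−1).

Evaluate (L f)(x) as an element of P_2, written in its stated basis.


g(x) = 2x^2 + 11x - 91/12

Δ f = x^2 + 7x + 1/3
∇ f = x^2 + 5x - 17/3
E_{-1/2} ∇ f = x^2 + 4x - 95/12
(Δ + E_{-1/2} ∘ ∇) f = 2x^2 + 11x - 91/12


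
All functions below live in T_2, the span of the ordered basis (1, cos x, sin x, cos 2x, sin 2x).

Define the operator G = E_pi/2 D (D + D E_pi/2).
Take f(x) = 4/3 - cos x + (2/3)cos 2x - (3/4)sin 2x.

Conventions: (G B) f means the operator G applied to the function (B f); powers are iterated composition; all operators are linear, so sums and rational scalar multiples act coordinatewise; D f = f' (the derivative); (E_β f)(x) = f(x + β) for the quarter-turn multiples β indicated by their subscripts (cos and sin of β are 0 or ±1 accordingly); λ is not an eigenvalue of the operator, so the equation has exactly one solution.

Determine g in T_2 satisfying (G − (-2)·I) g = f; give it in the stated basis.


write g with unknown coordinates in the stated basis and equate coefficients in (G − (-2)·I) g = f
solving from the highest basis element down gives g = 2/3 - (3/10)cos x + (1/10)sin x + (1/3)cos 2x - (3/8)sin 2x
check: G g = -(2/5)cos x - (1/5)sin x
so G g − (-2)·g = 4/3 - cos x + (2/3)cos 2x - (3/4)sin 2x = f ✓

the image equals g(x) = 2/3 - (3/10)cos x + (1/10)sin x + (1/3)cos 2x - (3/8)sin 2x


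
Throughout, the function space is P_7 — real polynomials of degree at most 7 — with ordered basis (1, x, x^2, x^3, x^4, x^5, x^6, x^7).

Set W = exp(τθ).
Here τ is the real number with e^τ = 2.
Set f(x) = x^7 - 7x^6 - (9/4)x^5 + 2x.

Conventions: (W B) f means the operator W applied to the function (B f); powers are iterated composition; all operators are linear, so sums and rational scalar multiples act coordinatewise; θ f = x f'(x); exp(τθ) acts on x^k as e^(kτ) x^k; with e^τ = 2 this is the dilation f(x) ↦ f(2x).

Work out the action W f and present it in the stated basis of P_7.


exp(τθ) x^k = e^(kτ) x^k; with e^τ = 2 this sends x^k to 2^k x^k
x ↦ 2 x
x^5 ↦ 32 x^5
x^6 ↦ 64 x^6
x^7 ↦ 128 x^7
applying this coordinatewise to f: exp(τθ) f = 128x^7 - 448x^6 - 72x^5 + 4x

the result is g(x) = 128x^7 - 448x^6 - 72x^5 + 4x


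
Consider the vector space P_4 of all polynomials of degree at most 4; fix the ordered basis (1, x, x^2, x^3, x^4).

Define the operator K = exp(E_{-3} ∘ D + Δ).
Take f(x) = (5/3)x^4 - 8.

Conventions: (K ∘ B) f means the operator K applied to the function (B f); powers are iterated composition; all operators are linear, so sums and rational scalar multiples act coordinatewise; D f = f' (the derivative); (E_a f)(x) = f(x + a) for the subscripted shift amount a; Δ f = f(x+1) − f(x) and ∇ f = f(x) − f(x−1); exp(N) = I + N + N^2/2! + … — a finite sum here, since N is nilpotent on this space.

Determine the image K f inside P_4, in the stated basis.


order-1 term: (40/3)x^3 - 50x^2 + (560/3)x - 535/3
order-2 term: 40x^2 - 200x + 1495/3
order-3 term: (160/3)x - 200
order-4 term: 80/3
the series for exp(E_{-3} ∘ D + Δ) f terminates at order 4
exp(E_{-3} ∘ D + Δ) f = (5/3)x^4 + (40/3)x^3 - 10x^2 + 40x + 416/3

the image equals g(x) = (5/3)x^4 + (40/3)x^3 - 10x^2 + 40x + 416/3


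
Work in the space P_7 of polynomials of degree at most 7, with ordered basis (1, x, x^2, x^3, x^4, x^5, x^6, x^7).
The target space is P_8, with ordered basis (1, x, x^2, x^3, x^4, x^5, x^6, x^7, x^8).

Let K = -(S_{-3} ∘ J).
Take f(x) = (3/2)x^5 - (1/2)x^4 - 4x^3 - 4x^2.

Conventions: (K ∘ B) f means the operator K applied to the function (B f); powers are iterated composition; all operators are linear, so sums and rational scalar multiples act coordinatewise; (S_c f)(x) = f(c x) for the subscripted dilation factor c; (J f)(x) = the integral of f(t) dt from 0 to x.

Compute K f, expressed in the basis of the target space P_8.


the result is g(x) = -(729/4)x^6 - (243/10)x^5 + 81x^4 - 36x^3

J f = (1/4)x^6 - (1/10)x^5 - x^4 - (4/3)x^3
S_{-3} J f = (729/4)x^6 + (243/10)x^5 - 81x^4 + 36x^3
(-(S_{-3} ∘ J)) f = -(729/4)x^6 - (243/10)x^5 + 81x^4 - 36x^3


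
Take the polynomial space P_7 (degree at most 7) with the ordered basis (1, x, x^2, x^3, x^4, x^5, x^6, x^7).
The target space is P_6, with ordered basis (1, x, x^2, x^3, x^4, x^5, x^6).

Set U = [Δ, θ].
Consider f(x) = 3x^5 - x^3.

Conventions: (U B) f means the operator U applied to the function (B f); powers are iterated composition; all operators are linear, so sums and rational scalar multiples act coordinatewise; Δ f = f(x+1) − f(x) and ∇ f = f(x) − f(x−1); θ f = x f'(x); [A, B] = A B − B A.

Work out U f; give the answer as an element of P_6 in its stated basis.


the image equals g(x) = 15x^4 + 60x^3 + 87x^2 + 54x + 12

θ f = 15x^5 - 3x^3
Δ θ f = 75x^4 + 150x^3 + 141x^2 + 66x + 12
Δ f = 15x^4 + 30x^3 + 27x^2 + 12x + 2
θ Δ f = 60x^4 + 90x^3 + 54x^2 + 12x
[Δ, θ] f = 15x^4 + 60x^3 + 87x^2 + 54x + 12


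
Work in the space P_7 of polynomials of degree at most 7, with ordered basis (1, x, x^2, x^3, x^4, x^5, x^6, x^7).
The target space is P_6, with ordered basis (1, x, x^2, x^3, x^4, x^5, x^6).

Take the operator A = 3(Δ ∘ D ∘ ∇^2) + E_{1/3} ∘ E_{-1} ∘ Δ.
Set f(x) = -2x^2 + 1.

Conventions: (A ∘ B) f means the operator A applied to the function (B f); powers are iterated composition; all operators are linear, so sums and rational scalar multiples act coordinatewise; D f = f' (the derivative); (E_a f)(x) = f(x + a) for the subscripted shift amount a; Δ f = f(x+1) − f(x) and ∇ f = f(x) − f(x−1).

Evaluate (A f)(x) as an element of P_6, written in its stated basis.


∇ f = -4x + 2
∇ ∇ f = -4
D ∇^2 f = 0
Δ D ∇^2 f = 0
(3(Δ ∘ D ∘ ∇^2)) f = 0
Δ f = -4x - 2
E_{-1} Δ f = -4x + 2
E_{1/3} E_{-1} Δ f = -4x + 2/3
(3(Δ ∘ D ∘ ∇^2) + E_{1/3} ∘ E_{-1} ∘ Δ) f = -4x + 2/3

the image equals g(x) = -4x + 2/3


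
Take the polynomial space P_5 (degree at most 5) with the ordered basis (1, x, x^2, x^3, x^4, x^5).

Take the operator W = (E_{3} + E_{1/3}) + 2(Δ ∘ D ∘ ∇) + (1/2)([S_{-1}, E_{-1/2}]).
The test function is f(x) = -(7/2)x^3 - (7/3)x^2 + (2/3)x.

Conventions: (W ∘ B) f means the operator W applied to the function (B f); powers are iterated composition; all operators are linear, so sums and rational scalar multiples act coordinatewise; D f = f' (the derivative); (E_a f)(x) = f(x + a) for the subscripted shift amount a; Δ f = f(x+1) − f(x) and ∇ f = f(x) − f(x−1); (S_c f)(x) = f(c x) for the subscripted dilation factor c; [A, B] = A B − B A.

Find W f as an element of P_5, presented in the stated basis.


E_{3} f = -(7/2)x^3 - (203/6)x^2 - (647/6)x - 227/2
E_{1/3} f = -(7/2)x^3 - (35/6)x^2 - (37/18)x - 1/6
(E_{3} + E_{1/3}) f = -7x^3 - (119/3)x^2 - (989/9)x - 341/3
∇ f = -(21/2)x^2 + (35/6)x - 1/2
D ∇ f = -21x + 35/6
Δ D ∇ f = -21
(2(Δ ∘ D ∘ ∇)) f = -42
E_{-1/2} f = -(7/2)x^3 + (35/12)x^2 + (3/8)x - 23/48
S_{-1} E_{-1/2} f = (7/2)x^3 + (35/12)x^2 - (3/8)x - 23/48
S_{-1} f = (7/2)x^3 - (7/3)x^2 - (2/3)x
E_{-1/2} S_{-1} f = (7/2)x^3 - (91/12)x^2 + (103/24)x - 11/16
[S_{-1}, E_{-1/2}] f = (21/2)x^2 - (14/3)x + 5/24
((1/2)([S_{-1}, E_{-1/2}])) f = (21/4)x^2 - (7/3)x + 5/48
((E_{3} + E_{1/3}) + 2(Δ ∘ D ∘ ∇) + (1/2)([S_{-1}, E_{-1/2}])) f = -7x^3 - (413/12)x^2 - (1010/9)x - 2489/16

the image equals g(x) = -7x^3 - (413/12)x^2 - (1010/9)x - 2489/16


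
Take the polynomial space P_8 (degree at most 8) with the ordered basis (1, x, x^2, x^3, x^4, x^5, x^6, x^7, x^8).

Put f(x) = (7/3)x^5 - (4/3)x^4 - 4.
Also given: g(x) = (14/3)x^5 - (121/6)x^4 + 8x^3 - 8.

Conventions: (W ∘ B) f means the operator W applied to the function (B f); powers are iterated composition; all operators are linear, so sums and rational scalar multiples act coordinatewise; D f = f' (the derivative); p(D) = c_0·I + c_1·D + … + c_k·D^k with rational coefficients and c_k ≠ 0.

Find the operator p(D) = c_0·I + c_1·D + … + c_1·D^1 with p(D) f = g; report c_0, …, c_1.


D^0 f = (7/3)x^5 - (4/3)x^4 - 4
D^1 f = (35/3)x^4 - (16/3)x^3
matching coefficients of g against c_0 f + c_1 Df + … from the top degree down determines the c_i
solution: c_0 = 2, c_1 = -3/2

c_0 = 2, c_1 = -3/2


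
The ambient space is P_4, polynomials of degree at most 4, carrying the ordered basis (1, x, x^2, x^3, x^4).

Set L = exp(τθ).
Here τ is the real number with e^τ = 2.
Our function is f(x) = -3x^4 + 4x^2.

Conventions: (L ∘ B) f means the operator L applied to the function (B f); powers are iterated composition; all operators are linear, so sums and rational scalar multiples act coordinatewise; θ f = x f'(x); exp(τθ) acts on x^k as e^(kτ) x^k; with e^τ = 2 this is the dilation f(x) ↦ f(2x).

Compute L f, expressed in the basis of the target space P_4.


exp(τθ) x^k = e^(kτ) x^k; with e^τ = 2 this sends x^k to 2^k x^k
x^2 ↦ 4 x^2
x^4 ↦ 16 x^4
applying this coordinatewise to f: exp(τθ) f = -48x^4 + 16x^2

the result is g(x) = -48x^4 + 16x^2


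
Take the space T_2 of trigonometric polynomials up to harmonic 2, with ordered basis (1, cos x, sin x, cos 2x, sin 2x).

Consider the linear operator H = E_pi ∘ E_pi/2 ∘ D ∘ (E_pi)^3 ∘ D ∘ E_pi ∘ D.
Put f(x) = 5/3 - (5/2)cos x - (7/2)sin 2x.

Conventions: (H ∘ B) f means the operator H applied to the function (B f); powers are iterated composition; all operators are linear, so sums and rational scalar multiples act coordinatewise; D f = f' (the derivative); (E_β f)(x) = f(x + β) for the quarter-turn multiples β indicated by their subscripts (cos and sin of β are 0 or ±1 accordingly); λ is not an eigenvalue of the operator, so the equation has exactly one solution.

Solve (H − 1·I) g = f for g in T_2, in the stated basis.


write g with unknown coordinates in the stated basis and equate coefficients in (H − 1·I) g = f
solving from the highest basis element down gives g = -5/3 + (5/4)cos x + (28/65)cos 2x + (7/130)sin 2x
check: H g = -(5/4)cos x + (28/65)cos 2x - (224/65)sin 2x
so H g − 1·g = 5/3 - (5/2)cos x - (7/2)sin 2x = f ✓

the image equals g(x) = -5/3 + (5/4)cos x + (28/65)cos 2x + (7/130)sin 2x


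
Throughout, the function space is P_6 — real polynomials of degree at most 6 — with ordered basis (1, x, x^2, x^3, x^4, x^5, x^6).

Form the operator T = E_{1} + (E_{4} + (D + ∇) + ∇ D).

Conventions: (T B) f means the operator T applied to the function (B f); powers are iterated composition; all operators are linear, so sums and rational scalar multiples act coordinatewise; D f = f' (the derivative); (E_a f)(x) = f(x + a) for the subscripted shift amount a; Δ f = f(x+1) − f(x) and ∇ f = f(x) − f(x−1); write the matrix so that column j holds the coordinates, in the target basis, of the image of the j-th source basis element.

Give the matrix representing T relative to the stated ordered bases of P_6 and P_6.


image of 1: 2
image of x: 2x + 7
image of x^2: 2x^2 + 14x + 18
image of x^3: 2x^3 + 21x^2 + 54x + 63
image of x^4: 2x^4 + 28x^3 + 108x^2 + 252x + 260
image of x^5: 2x^5 + 35x^4 + 180x^3 + 630x^2 + 1300x + 1021
image of x^6: 2x^6 + 42x^5 + 270x^4 + 1260x^3 + 3900x^2 + 6126x + 4102
each image's coordinates form column j of the matrix

the matrix is [[2, 7, 18, 63, 260, 1021, 4102]; [0, 2, 14, 54, 252, 1300, 6126]; [0, 0, 2, 21, 108, 630, 3900]; [0, 0, 0, 2, 28, 180, 1260]; [0, 0, 0, 0, 2, 35, 270]; [0, 0, 0, 0, 0, 2, 42]; [0, 0, 0, 0, 0, 0, 2]] (rows listed top to bottom)


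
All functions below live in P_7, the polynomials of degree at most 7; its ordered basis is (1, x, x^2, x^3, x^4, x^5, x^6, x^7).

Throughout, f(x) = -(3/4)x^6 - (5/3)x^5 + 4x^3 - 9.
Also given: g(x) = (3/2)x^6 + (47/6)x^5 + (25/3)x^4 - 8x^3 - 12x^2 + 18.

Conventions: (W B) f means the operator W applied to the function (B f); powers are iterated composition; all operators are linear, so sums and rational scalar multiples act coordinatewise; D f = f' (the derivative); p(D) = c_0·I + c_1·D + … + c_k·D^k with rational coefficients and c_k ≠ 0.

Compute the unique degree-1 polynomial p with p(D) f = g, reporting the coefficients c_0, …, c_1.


c_0 = -2, c_1 = -1

D^0 f = -(3/4)x^6 - (5/3)x^5 + 4x^3 - 9
D^1 f = -(9/2)x^5 - (25/3)x^4 + 12x^2
matching coefficients of g against c_0 f + c_1 Df + … from the top degree down determines the c_i
solution: c_0 = -2, c_1 = -1


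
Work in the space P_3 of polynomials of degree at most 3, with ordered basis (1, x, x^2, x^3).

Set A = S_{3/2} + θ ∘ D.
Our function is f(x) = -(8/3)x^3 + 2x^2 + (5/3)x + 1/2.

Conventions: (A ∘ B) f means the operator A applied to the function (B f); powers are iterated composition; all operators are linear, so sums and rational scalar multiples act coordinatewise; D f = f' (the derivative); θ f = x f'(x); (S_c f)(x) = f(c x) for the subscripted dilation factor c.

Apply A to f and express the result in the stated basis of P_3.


S_{3/2} f = -9x^3 + (9/2)x^2 + (5/2)x + 1/2
D f = -8x^2 + 4x + 5/3
θ D f = -16x^2 + 4x
(S_{3/2} + θ ∘ D) f = -9x^3 - (23/2)x^2 + (13/2)x + 1/2

the image equals g(x) = -9x^3 - (23/2)x^2 + (13/2)x + 1/2


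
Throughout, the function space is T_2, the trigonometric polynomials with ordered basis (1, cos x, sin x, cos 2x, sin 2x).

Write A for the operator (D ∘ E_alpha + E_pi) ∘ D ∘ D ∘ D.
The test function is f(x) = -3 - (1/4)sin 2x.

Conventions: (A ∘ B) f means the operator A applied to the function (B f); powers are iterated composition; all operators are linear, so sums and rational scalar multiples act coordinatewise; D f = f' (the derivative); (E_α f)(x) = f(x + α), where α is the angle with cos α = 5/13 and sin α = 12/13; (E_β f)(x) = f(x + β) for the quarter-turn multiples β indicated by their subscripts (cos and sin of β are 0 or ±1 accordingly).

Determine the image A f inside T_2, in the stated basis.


D f = -(1/2)cos 2x
D D f = sin 2x
D (D ∘ D) f = 2cos 2x
E_alpha D (D ∘ D) f = -(238/169)cos 2x - (240/169)sin 2x
D E_alpha D (D ∘ D) f = -(480/169)cos 2x + (476/169)sin 2x
E_pi D (D ∘ D) f = 2cos 2x
(D ∘ E_alpha + E_pi) D (D ∘ D) f = -(142/169)cos 2x + (476/169)sin 2x

the image equals g(x) = -(142/169)cos 2x + (476/169)sin 2x


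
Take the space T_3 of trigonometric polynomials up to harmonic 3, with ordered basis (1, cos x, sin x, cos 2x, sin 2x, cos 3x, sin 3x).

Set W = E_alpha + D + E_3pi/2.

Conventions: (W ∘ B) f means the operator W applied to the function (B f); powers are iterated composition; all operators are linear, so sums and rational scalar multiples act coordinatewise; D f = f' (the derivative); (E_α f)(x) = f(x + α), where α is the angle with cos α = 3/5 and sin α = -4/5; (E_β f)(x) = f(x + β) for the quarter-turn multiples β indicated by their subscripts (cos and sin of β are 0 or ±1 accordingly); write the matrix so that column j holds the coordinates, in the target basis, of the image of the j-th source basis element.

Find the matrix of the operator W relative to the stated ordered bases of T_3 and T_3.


the matrix is [[2, 0, 0, 0, 0, 0, 0]; [0, 3/5, -4/5, 0, 0, 0, 0]; [0, 4/5, 3/5, 0, 0, 0, 0]; [0, 0, 0, -32/25, 26/25, 0, 0]; [0, 0, 0, -26/25, -32/25, 0, 0]; [0, 0, 0, 0, 0, -117/125, 456/125]; [0, 0, 0, 0, 0, -456/125, -117/125]] (rows listed top to bottom)

image of 1: 2
image of cos x: (3/5)cos x + (4/5)sin x
image of sin x: -(4/5)cos x + (3/5)sin x
image of cos 2x: -(32/25)cos 2x - (26/25)sin 2x
image of sin 2x: (26/25)cos 2x - (32/25)sin 2x
image of cos 3x: -(117/125)cos 3x - (456/125)sin 3x
image of sin 3x: (456/125)cos 3x - (117/125)sin 3x
each image's coordinates form column j of the matrix


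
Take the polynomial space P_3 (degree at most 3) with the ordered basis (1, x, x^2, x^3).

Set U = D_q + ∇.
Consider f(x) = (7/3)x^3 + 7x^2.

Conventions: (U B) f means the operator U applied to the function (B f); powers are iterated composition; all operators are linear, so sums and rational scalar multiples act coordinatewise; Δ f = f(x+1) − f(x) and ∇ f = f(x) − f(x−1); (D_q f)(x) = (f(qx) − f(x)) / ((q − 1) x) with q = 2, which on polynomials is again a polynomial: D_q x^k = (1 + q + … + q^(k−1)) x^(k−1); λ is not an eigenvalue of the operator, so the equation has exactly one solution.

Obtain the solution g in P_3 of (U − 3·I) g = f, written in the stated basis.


the result is g(x) = -(7/9)x^3 - (133/27)x^2 - (602/81)x - 868/243

write g with unknown coordinates in the stated basis and equate coefficients in (U − 3·I) g = f
solving from the highest basis element down gives g = -(7/9)x^3 - (133/27)x^2 - (602/81)x - 868/243
check: U g = -(70/9)x^2 - (602/27)x - 868/81
so U g − 3·g = (7/3)x^3 + 7x^2 = f ✓


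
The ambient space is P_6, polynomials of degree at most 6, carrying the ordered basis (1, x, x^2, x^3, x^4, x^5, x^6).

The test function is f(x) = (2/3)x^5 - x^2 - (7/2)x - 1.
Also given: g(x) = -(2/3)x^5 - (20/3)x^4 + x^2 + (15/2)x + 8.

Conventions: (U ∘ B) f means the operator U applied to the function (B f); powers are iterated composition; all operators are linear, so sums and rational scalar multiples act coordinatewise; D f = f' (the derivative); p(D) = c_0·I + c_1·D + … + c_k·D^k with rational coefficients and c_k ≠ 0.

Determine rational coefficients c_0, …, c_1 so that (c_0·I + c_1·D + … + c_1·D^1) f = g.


D^0 f = (2/3)x^5 - x^2 - (7/2)x - 1
D^1 f = (10/3)x^4 - 2x - 7/2
matching coefficients of g against c_0 f + c_1 Df + … from the top degree down determines the c_i
solution: c_0 = -1, c_1 = -2

p(D) = -I − 2·D, i.e. c_0 = -1, c_1 = -2


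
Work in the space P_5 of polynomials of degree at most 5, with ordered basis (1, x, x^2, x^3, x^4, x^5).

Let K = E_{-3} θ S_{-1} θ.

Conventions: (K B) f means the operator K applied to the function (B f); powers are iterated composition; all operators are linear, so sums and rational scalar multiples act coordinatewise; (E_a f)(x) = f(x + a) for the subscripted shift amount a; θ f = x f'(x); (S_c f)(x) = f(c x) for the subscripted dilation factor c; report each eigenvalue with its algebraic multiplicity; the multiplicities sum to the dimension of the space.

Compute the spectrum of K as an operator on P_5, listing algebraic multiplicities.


image of 1: 0
image of x: -x + 3
image of x^2: 4x^2 - 24x + 36
image of x^3: -9x^3 + 81x^2 - 243x + 243
image of x^4: 16x^4 - 192x^3 + 864x^2 - 1728x + 1296
image of x^5: -25x^5 + 375x^4 - 2250x^3 + 6750x^2 - 10125x + 6075
the matrix is upper triangular; its diagonal is (0, -1, 4, -9, 16, -25)
for a triangular matrix the eigenvalues are the diagonal entries, with algebraic multiplicity their repetition count

λ = -25 (multiplicity 1), λ = -9 (multiplicity 1), λ = -1 (multiplicity 1), λ = 0 (multiplicity 1), λ = 4 (multiplicity 1), λ = 16 (multiplicity 1)


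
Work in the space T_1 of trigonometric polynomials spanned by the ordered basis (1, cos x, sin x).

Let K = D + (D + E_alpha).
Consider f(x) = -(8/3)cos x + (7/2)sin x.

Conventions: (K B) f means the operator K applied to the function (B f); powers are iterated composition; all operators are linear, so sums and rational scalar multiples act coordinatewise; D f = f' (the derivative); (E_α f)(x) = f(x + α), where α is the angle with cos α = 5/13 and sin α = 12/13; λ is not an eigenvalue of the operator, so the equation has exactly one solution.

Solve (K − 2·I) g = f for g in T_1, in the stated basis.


write g with unknown coordinates in the stated basis and equate coefficients in (K − 2·I) g = f
solving from the highest basis element down gives g = -(77/145)cos x - (1049/870)sin x
check: K g = -(1622/435)cos x + (947/870)sin x
so K g − 2·g = -(8/3)cos x + (7/2)sin x = f ✓

the image equals g(x) = -(77/145)cos x - (1049/870)sin x
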